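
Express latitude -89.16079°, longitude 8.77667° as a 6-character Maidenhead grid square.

Offset from 180°W / 90°S: lon 188.7767°, lat 0.8392°.
Field: 188.7767/20 → 9 → J, 0.8392/10 → 0 → A; chars JA.
Square: 8.7767/2 → 4, 0.8392/1 → 0; chars 40.
Subsquare: 0.7767/0.0833333 → 9 → j, 0.8392/0.0416667 → 20 → u; chars ju.

JA40ju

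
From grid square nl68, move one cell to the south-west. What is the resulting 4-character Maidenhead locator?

NL57

Longitude square 6; −1 → 5.
Latitude square 8; −1 → 7.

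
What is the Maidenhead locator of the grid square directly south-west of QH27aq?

Longitude subsquare a = 0; −1 → -1, wraps to 23 = x, carry into square.
Longitude square 2; −1 → 1.
Latitude subsquare q = 16; −1 → 15 = p.

QH17xp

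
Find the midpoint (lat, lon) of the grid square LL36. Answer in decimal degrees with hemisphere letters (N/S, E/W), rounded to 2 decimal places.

26.50° N, 47.00° E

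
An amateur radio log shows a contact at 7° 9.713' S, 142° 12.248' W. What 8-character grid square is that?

BI82vu51

Add 180° to longitude and 90° to latitude: 37.79587, 82.83812.
Field (20°×10°, letters A–R): 37.79587/20 → 1 → B, 82.83812/10 → 8 → I; chars BI.
Square (2°×1°, digits 0–9): 17.79587/2 → 8, 2.83812/1 → 2; chars 82.
Subsquare (5′×2.5′, letters a–x): 1.79587/0.0833333 → 21 → v, 0.83812/0.0416667 → 20 → u; chars vu.
Extended square (30″×15″, digits 0–9): 0.04587/0.00833333 → 5, 0.00478/0.00416667 → 1; chars 51.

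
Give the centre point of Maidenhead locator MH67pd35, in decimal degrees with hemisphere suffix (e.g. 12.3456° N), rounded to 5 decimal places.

Field M=12, H=7: +12·20° lon, +7·10° lat → SW at lon 60°, lat -20°.
Square 6, 7: +6·2° lon, +7·1° lat → SW at lon 72°, lat -13°.
Subsquare p=15, d=3: +15·0.0833333° lon, +3·0.0416667° lat → SW at lon 73.25°, lat -12.875°.
Extended square 3, 5: +3·0.00833333° lon, +5·0.00416667° lat → SW at lon 73.275°, lat -12.8542°.
Cell spans 0.00833333° lon × 0.00416667° lat. Centre is SW corner plus half of each.
latitude 12.85208° S, longitude 73.27917° E.

12.85208° S, 73.27917° E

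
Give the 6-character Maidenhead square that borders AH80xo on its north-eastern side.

AH90ap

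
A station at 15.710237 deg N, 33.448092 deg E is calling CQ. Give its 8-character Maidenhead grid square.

Shift to the Maidenhead origin (180°W, 90°S): lon 213.44809, lat 105.71024.
Field: 213.44809/20 → 10 → K, 105.71024/10 → 10 → K; chars KK.
Square: 13.44809/2 → 6, 5.71024/1 → 5; chars 65.
Subsquare: 1.44809/0.0833333 → 17 → r, 0.71024/0.0416667 → 17 → r; chars rr.
Extended square: 0.03143/0.00833333 → 3, 0.00190/0.00416667 → 0; chars 30.

KK65rr30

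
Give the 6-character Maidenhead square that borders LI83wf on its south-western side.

Longitude subsquare w = 22; −1 → 21 = v.
Latitude subsquare f = 5; −1 → 4 = e.

LI83ve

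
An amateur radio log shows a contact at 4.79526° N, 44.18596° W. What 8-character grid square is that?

GJ74vt70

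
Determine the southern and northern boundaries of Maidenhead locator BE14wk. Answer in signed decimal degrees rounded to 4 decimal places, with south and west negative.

Field B=1, E=4: +1·20° lon, +4·10° lat → SW at lon -160°, lat -50°.
Square 1, 4: +1·2° lon, +4·1° lat → SW at lon -158°, lat -46°.
Subsquare w=22, k=10: +22·0.0833333° lon, +10·0.0416667° lat → SW at lon -156.167°, lat -45.5833°.
Cell spans 0.0833333° lon × 0.0416667° lat.
south -45.5833, north -45.5417.

-45.5833, -45.5417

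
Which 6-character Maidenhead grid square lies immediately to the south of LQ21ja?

Latitude subsquare a = 0; −1 → -1, wraps to 23 = x, carry into square.
Latitude square 1; −1 → 0.
The longitude characters are unchanged.

LQ20jx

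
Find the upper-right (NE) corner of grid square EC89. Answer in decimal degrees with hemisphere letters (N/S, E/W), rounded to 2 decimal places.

60.00° S, 82.00° W

Field E=4, C=2: +4·20° lon, +2·10° lat → SW at lon -100°, lat -70°.
Square 8, 9: +8·2° lon, +9·1° lat → SW at lon -84°, lat -61°.
Cell spans 2° lon × 1° lat. NE corner is SW corner plus one full cell.
latitude 60.00° S, longitude 82.00° W.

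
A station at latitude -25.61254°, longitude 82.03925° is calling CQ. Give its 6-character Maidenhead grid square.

NG14aj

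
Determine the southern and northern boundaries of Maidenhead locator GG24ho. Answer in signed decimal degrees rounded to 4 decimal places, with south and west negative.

Field G=6, G=6: +6·20° lon, +6·10° lat → SW at lon -60°, lat -30°.
Square 2, 4: +2·2° lon, +4·1° lat → SW at lon -56°, lat -26°.
Subsquare h=7, o=14: +7·0.0833333° lon, +14·0.0416667° lat → SW at lon -55.4167°, lat -25.4167°.
Cell spans 0.0833333° lon × 0.0416667° lat.
south -25.4167, north -25.3750.

-25.4167, -25.3750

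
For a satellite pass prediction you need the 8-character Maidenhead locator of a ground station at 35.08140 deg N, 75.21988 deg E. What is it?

MM75ob69

Offset from 180°W / 90°S: lon 255.21988°, lat 125.08140°.
Field (20°×10°, letters A–R): lon ⌊255.21988/20⌋ = 12 → M; lat ⌊125.08140/10⌋ = 12 → M.
Square (2°×1°, digits 0–9): lon ⌊15.21988/2⌋ = 7; lat ⌊5.08140/1⌋ = 5.
Subsquare (5′×2.5′, letters a–x): lon ⌊1.21988/0.0833333⌋ = 14 → o; lat ⌊0.08140/0.0416667⌋ = 1 → b.
Extended square (30″×15″, digits 0–9): lon ⌊0.05321/0.00833333⌋ = 6; lat ⌊0.03973/0.00416667⌋ = 9.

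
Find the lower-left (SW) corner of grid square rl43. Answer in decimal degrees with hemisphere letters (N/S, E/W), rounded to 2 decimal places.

23.00° N, 168.00° E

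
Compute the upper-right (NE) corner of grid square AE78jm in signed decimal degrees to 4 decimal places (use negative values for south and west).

-41.4583, -165.1667

Field A=0, E=4: +0·20° lon, +4·10° lat → SW at lon -180°, lat -50°.
Square 7, 8: +7·2° lon, +8·1° lat → SW at lon -166°, lat -42°.
Subsquare j=9, m=12: +9·0.0833333° lon, +12·0.0416667° lat → SW at lon -165.25°, lat -41.5°.
Cell spans 0.0833333° lon × 0.0416667° lat. NE corner is SW corner plus one full cell.
latitude -41.4583, longitude -165.1667.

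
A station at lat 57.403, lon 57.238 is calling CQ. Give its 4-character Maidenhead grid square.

LO87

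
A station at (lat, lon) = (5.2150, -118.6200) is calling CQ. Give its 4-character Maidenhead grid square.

DJ05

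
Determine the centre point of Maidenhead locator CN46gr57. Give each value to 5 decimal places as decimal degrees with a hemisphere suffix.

Field C=2, N=13: +2·20° lon, +13·10° lat → SW at lon -140°, lat 40°.
Square 4, 6: +4·2° lon, +6·1° lat → SW at lon -132°, lat 46°.
Subsquare g=6, r=17: +6·0.0833333° lon, +17·0.0416667° lat → SW at lon -131.5°, lat 46.7083°.
Extended square 5, 7: +5·0.00833333° lon, +7·0.00416667° lat → SW at lon -131.458°, lat 46.7375°.
Cell spans 0.00833333° lon × 0.00416667° lat. Centre is SW corner plus half of each.
latitude 46.73958° N, longitude 131.45417° W.

46.73958° N, 131.45417° W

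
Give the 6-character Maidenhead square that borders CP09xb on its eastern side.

CP19ab

Longitude subsquare x = 23; +1 → 24, wraps to 0 = a, carry into square.
Longitude square 0; +1 → 1.
The latitude characters are unchanged.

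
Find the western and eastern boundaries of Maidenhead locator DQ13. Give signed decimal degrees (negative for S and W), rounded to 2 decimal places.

-118.00, -116.00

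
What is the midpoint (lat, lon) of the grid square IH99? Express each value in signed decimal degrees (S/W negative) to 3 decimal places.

-10.500, -1.000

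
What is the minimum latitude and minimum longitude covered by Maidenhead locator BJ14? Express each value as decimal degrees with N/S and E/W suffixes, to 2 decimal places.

4.00° N, 158.00° W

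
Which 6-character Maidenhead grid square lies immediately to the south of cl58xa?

CL57xx

Latitude subsquare a = 0; −1 → -1, wraps to 23 = x, carry into square.
Latitude square 8; −1 → 7.
The longitude characters are unchanged.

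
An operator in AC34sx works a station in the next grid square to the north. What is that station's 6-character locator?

Latitude subsquare x = 23; +1 → 24, wraps to 0 = a, carry into square.
Latitude square 4; +1 → 5.
The longitude characters are unchanged.

AC35sa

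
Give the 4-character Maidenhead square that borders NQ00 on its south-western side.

MP99

Longitude square 0; −1 → -1, wraps to 9, carry into field.
Longitude field N = 13; −1 → 12 = M.
Latitude square 0; −1 → -1, wraps to 9, carry into field.
Latitude field Q = 16; −1 → 15 = P.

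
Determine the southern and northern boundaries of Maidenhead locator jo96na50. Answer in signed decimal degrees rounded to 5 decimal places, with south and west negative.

56.00000, 56.00417

Field J=9, O=14: +9·20° lon, +14·10° lat → SW at lon 0°, lat 50°.
Square 9, 6: +9·2° lon, +6·1° lat → SW at lon 18°, lat 56°.
Subsquare n=13, a=0: +13·0.0833333° lon, +0·0.0416667° lat → SW at lon 19.0833°, lat 56°.
Extended square 5, 0: +5·0.00833333° lon, +0·0.00416667° lat → SW at lon 19.125°, lat 56°.
Cell spans 0.00833333° lon × 0.00416667° lat.
south 56.00000, north 56.00417.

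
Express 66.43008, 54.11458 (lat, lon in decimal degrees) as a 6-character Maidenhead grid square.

LP76bk

Add 180° to longitude and 90° to latitude: 234.1146, 156.4301.
Field: lon ⌊234.1146/20⌋ = 11 → L; lat ⌊156.4301/10⌋ = 15 → P.
Square: lon ⌊14.1146/2⌋ = 7; lat ⌊6.4301/1⌋ = 6.
Subsquare: lon ⌊0.1146/0.0833333⌋ = 1 → b; lat ⌊0.4301/0.0416667⌋ = 10 → k.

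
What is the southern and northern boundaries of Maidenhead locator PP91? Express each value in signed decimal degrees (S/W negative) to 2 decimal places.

61.00, 62.00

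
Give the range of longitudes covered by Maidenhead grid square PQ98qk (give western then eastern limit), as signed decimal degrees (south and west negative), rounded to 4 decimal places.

Field P=15, Q=16: +15·20° lon, +16·10° lat → SW at lon 120°, lat 70°.
Square 9, 8: +9·2° lon, +8·1° lat → SW at lon 138°, lat 78°.
Subsquare q=16, k=10: +16·0.0833333° lon, +10·0.0416667° lat → SW at lon 139.333°, lat 78.4167°.
Cell spans 0.0833333° lon × 0.0416667° lat.
west 139.3333, east 139.4167.

139.3333, 139.4167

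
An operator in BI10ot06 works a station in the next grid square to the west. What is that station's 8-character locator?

BI10nt96

Longitude extended square 0; −1 → -1, wraps to 9, carry into subsquare.
Longitude subsquare o = 14; −1 → 13 = n.
The latitude characters are unchanged.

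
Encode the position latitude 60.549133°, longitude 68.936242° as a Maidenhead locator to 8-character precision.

MP40ln21

Offset from 180°W / 90°S: lon 248.93624°, lat 150.54913°.
Field (20°×10°, letters A–R): lon ⌊248.93624/20⌋ = 12 → M; lat ⌊150.54913/10⌋ = 15 → P.
Square (2°×1°, digits 0–9): lon ⌊8.93624/2⌋ = 4; lat ⌊0.54913/1⌋ = 0.
Subsquare (5′×2.5′, letters a–x): lon ⌊0.93624/0.0833333⌋ = 11 → l; lat ⌊0.54913/0.0416667⌋ = 13 → n.
Extended square (30″×15″, digits 0–9): lon ⌊0.01958/0.00833333⌋ = 2; lat ⌊0.00747/0.00416667⌋ = 1.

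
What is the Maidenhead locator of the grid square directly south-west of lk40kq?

Longitude subsquare k = 10; −1 → 9 = j.
Latitude subsquare q = 16; −1 → 15 = p.

LK40jp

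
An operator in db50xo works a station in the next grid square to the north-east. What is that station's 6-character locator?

DB60ap

Longitude subsquare x = 23; +1 → 24, wraps to 0 = a, carry into square.
Longitude square 5; +1 → 6.
Latitude subsquare o = 14; +1 → 15 = p.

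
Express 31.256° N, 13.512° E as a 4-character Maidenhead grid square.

JM61

Offset from 180°W / 90°S: lon 193.51°, lat 121.26°.
Field (20°×10°, letters A–R): 193.51/20 → 9 → J, 121.26/10 → 12 → M; chars JM.
Square (2°×1°, digits 0–9): 13.51/2 → 6, 1.26/1 → 1; chars 61.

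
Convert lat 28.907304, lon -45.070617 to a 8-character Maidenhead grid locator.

Offset from 180°W / 90°S: lon 134.92938°, lat 118.90730°.
Field: 134.92938/20 → 6 → G, 118.90730/10 → 11 → L; chars GL.
Square: 14.92938/2 → 7, 8.90730/1 → 8; chars 78.
Subsquare: 0.92938/0.0833333 → 11 → l, 0.90730/0.0416667 → 21 → v; chars lv.
Extended square: 0.01272/0.00833333 → 1, 0.03230/0.00416667 → 7; chars 17.

GL78lv17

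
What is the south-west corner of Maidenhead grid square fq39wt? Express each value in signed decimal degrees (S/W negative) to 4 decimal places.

Field F=5, Q=16: +5·20° lon, +16·10° lat → SW at lon -80°, lat 70°.
Square 3, 9: +3·2° lon, +9·1° lat → SW at lon -74°, lat 79°.
Subsquare w=22, t=19: +22·0.0833333° lon, +19·0.0416667° lat → SW at lon -72.1667°, lat 79.7917°.
latitude 79.7917, longitude -72.1667.

79.7917, -72.1667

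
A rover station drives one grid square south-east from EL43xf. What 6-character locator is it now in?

Longitude subsquare x = 23; +1 → 24, wraps to 0 = a, carry into square.
Longitude square 4; +1 → 5.
Latitude subsquare f = 5; −1 → 4 = e.

EL53ae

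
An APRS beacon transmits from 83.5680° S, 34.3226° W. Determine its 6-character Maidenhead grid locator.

HA26uk

Shift to the Maidenhead origin (180°W, 90°S): lon 145.6774, lat 6.4320.
Field: lon ⌊145.6774/20⌋ = 7 → H; lat ⌊6.4320/10⌋ = 0 → A.
Square: lon ⌊5.6774/2⌋ = 2; lat ⌊6.4320/1⌋ = 6.
Subsquare: lon ⌊1.6774/0.0833333⌋ = 20 → u; lat ⌊0.4320/0.0416667⌋ = 10 → k.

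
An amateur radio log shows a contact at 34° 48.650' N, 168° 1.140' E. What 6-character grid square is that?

Offset from 180°W / 90°S: lon 348.0190°, lat 124.8108°.
Field: 348.0190/20 → 17 → R, 124.8108/10 → 12 → M; chars RM.
Square: 8.0190/2 → 4, 4.8108/1 → 4; chars 44.
Subsquare: 0.0190/0.0833333 → 0 → a, 0.8108/0.0416667 → 19 → t; chars at.

RM44at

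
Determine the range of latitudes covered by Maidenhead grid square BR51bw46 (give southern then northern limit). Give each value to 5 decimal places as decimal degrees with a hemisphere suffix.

Field B=1, R=17: +1·20° lon, +17·10° lat → SW at lon -160°, lat 80°.
Square 5, 1: +5·2° lon, +1·1° lat → SW at lon -150°, lat 81°.
Subsquare b=1, w=22: +1·0.0833333° lon, +22·0.0416667° lat → SW at lon -149.917°, lat 81.9167°.
Extended square 4, 6: +4·0.00833333° lon, +6·0.00416667° lat → SW at lon -149.883°, lat 81.9417°.
Cell spans 0.00833333° lon × 0.00416667° lat.
south 81.94167° N, north 81.94583° N.

81.94167° N, 81.94583° N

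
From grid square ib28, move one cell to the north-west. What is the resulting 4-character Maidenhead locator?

IB19

Longitude square 2; −1 → 1.
Latitude square 8; +1 → 9.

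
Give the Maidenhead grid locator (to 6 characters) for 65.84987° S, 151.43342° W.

Shift to the Maidenhead origin (180°W, 90°S): lon 28.5666, lat 24.1501.
Field: lon ⌊28.5666/20⌋ = 1 → B; lat ⌊24.1501/10⌋ = 2 → C.
Square: lon ⌊8.5666/2⌋ = 4; lat ⌊4.1501/1⌋ = 4.
Subsquare: lon ⌊0.5666/0.0833333⌋ = 6 → g; lat ⌊0.1501/0.0416667⌋ = 3 → d.

BC44gd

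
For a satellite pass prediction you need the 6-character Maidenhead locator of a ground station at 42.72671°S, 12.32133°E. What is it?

JE67dg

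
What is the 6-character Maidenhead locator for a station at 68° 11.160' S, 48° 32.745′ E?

Shift to the Maidenhead origin (180°W, 90°S): lon 228.5457, lat 21.8140.
Field: lon ⌊228.5457/20⌋ = 11 → L; lat ⌊21.8140/10⌋ = 2 → C.
Square: lon ⌊8.5457/2⌋ = 4; lat ⌊1.8140/1⌋ = 1.
Subsquare: lon ⌊0.5457/0.0833333⌋ = 6 → g; lat ⌊0.8140/0.0416667⌋ = 19 → t.

LC41gt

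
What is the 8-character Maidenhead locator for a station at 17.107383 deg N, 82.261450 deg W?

EK87uc85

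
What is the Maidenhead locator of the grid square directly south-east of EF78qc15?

Longitude extended square 1; +1 → 2.
Latitude extended square 5; −1 → 4.

EF78qc24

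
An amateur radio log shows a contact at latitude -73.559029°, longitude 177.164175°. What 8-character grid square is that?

RB86nk95

Offset from 180°W / 90°S: lon 357.16418°, lat 16.44097°.
Field: 357.16418/20 → 17 → R, 16.44097/10 → 1 → B; chars RB.
Square: 17.16418/2 → 8, 6.44097/1 → 6; chars 86.
Subsquare: 1.16418/0.0833333 → 13 → n, 0.44097/0.0416667 → 10 → k; chars nk.
Extended square: 0.08084/0.00833333 → 9, 0.02430/0.00416667 → 5; chars 95.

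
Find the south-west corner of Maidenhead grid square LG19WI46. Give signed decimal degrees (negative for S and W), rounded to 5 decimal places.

-20.64167, 43.86667

Field L=11, G=6: +11·20° lon, +6·10° lat → SW at lon 40°, lat -30°.
Square 1, 9: +1·2° lon, +9·1° lat → SW at lon 42°, lat -21°.
Subsquare w=22, i=8: +22·0.0833333° lon, +8·0.0416667° lat → SW at lon 43.8333°, lat -20.6667°.
Extended square 4, 6: +4·0.00833333° lon, +6·0.00416667° lat → SW at lon 43.8667°, lat -20.6417°.
latitude -20.64167, longitude 43.86667.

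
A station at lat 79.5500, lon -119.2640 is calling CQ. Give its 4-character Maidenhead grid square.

DQ09

Offset from 180°W / 90°S: lon 60.74°, lat 169.55°.
Field: lon ⌊60.74/20⌋ = 3 → D; lat ⌊169.55/10⌋ = 16 → Q.
Square: lon ⌊0.74/2⌋ = 0; lat ⌊9.55/1⌋ = 9.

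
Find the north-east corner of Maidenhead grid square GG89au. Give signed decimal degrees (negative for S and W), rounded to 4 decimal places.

Field G=6, G=6: +6·20° lon, +6·10° lat → SW at lon -60°, lat -30°.
Square 8, 9: +8·2° lon, +9·1° lat → SW at lon -44°, lat -21°.
Subsquare a=0, u=20: +0·0.0833333° lon, +20·0.0416667° lat → SW at lon -44°, lat -20.1667°.
Cell spans 0.0833333° lon × 0.0416667° lat. NE corner is SW corner plus one full cell.
latitude -20.1250, longitude -43.9167.

-20.1250, -43.9167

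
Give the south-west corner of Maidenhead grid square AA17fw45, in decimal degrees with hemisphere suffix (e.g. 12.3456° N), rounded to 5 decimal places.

Field A=0, A=0: +0·20° lon, +0·10° lat → SW at lon -180°, lat -90°.
Square 1, 7: +1·2° lon, +7·1° lat → SW at lon -178°, lat -83°.
Subsquare f=5, w=22: +5·0.0833333° lon, +22·0.0416667° lat → SW at lon -177.583°, lat -82.0833°.
Extended square 4, 5: +4·0.00833333° lon, +5·0.00416667° lat → SW at lon -177.55°, lat -82.0625°.
latitude 82.06250° S, longitude 177.55000° W.

82.06250° S, 177.55000° W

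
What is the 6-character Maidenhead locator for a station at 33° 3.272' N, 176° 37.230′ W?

AM13qb

Shift to the Maidenhead origin (180°W, 90°S): lon 3.3795, lat 123.0545.
Field (20°×10°, letters A–R): 3.3795/20 → 0 → A, 123.0545/10 → 12 → M; chars AM.
Square (2°×1°, digits 0–9): 3.3795/2 → 1, 3.0545/1 → 3; chars 13.
Subsquare (5′×2.5′, letters a–x): 1.3795/0.0833333 → 16 → q, 0.0545/0.0416667 → 1 → b; chars qb.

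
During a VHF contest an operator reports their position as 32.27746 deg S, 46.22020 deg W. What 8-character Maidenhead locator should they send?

Shift to the Maidenhead origin (180°W, 90°S): lon 133.77980, lat 57.72254.
Field: 133.77980/20 → 6 → G, 57.72254/10 → 5 → F; chars GF.
Square: 13.77980/2 → 6, 7.72254/1 → 7; chars 67.
Subsquare: 1.77980/0.0833333 → 21 → v, 0.72254/0.0416667 → 17 → r; chars vr.
Extended square: 0.02980/0.00833333 → 3, 0.01421/0.00416667 → 3; chars 33.

GF67vr33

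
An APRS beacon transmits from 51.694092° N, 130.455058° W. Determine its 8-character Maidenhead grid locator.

Offset from 180°W / 90°S: lon 49.54494°, lat 141.69409°.
Field: 49.54494/20 → 2 → C, 141.69409/10 → 14 → O; chars CO.
Square: 9.54494/2 → 4, 1.69409/1 → 1; chars 41.
Subsquare: 1.54494/0.0833333 → 18 → s, 0.69409/0.0416667 → 16 → q; chars sq.
Extended square: 0.04494/0.00833333 → 5, 0.02743/0.00416667 → 6; chars 56.

CO41sq56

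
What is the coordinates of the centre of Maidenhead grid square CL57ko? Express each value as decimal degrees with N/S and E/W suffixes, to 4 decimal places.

Field C=2, L=11: +2·20° lon, +11·10° lat → SW at lon -140°, lat 20°.
Square 5, 7: +5·2° lon, +7·1° lat → SW at lon -130°, lat 27°.
Subsquare k=10, o=14: +10·0.0833333° lon, +14·0.0416667° lat → SW at lon -129.167°, lat 27.5833°.
Cell spans 0.0833333° lon × 0.0416667° lat. Centre is SW corner plus half of each.
latitude 27.6042° N, longitude 129.1250° W.

27.6042° N, 129.1250° W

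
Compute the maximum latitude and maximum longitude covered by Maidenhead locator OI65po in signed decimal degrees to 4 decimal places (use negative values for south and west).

-4.3750, 113.3333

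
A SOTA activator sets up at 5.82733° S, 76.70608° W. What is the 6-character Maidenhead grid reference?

FI14pe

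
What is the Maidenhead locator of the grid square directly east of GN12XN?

Longitude subsquare x = 23; +1 → 24, wraps to 0 = a, carry into square.
Longitude square 1; +1 → 2.
The latitude characters are unchanged.

GN22an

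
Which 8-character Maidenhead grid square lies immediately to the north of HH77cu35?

Latitude extended square 5; +1 → 6.
The longitude characters are unchanged.

HH77cu36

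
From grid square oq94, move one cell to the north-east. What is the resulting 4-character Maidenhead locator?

Longitude square 9; +1 → 10, wraps to 0, carry into field.
Longitude field O = 14; +1 → 15 = P.
Latitude square 4; +1 → 5.

PQ05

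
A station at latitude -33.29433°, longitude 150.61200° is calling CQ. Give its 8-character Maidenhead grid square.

QF56hq39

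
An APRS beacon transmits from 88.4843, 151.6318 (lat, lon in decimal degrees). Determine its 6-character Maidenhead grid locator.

QR58tl

Shift to the Maidenhead origin (180°W, 90°S): lon 331.6318, lat 178.4843.
Field: lon ⌊331.6318/20⌋ = 16 → Q; lat ⌊178.4843/10⌋ = 17 → R.
Square: lon ⌊11.6318/2⌋ = 5; lat ⌊8.4843/1⌋ = 8.
Subsquare: lon ⌊1.6318/0.0833333⌋ = 19 → t; lat ⌊0.4843/0.0416667⌋ = 11 → l.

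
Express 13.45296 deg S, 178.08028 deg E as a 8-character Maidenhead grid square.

Add 180° to longitude and 90° to latitude: 358.08028, 76.54704.
Field: lon ⌊358.08028/20⌋ = 17 → R; lat ⌊76.54704/10⌋ = 7 → H.
Square: lon ⌊18.08028/2⌋ = 9; lat ⌊6.54704/1⌋ = 6.
Subsquare: lon ⌊0.08028/0.0833333⌋ = 0 → a; lat ⌊0.54704/0.0416667⌋ = 13 → n.
Extended square: lon ⌊0.08028/0.00833333⌋ = 9; lat ⌊0.00537/0.00416667⌋ = 1.

RH96an91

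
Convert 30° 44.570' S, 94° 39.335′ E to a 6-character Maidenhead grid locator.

NF79hg

Offset from 180°W / 90°S: lon 274.6556°, lat 59.2572°.
Field (20°×10°, letters A–R): 274.6556/20 → 13 → N, 59.2572/10 → 5 → F; chars NF.
Square (2°×1°, digits 0–9): 14.6556/2 → 7, 9.2572/1 → 9; chars 79.
Subsquare (5′×2.5′, letters a–x): 0.6556/0.0833333 → 7 → h, 0.2572/0.0416667 → 6 → g; chars hg.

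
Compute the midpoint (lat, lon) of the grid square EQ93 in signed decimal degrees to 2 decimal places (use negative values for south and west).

Field E=4, Q=16: +4·20° lon, +16·10° lat → SW at lon -100°, lat 70°.
Square 9, 3: +9·2° lon, +3·1° lat → SW at lon -82°, lat 73°.
Cell spans 2° lon × 1° lat. Centre is SW corner plus half of each.
latitude 73.50, longitude -81.00.

73.50, -81.00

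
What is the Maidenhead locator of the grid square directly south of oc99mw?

Latitude subsquare w = 22; −1 → 21 = v.
The longitude characters are unchanged.

OC99mv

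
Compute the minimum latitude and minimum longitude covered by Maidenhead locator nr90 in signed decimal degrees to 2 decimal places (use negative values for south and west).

Field N=13, R=17: +13·20° lon, +17·10° lat → SW at lon 80°, lat 80°.
Square 9, 0: +9·2° lon, +0·1° lat → SW at lon 98°, lat 80°.
latitude 80.00, longitude 98.00.

80.00, 98.00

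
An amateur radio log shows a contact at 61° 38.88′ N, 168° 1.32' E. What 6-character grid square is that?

RP41ap

Offset from 180°W / 90°S: lon 348.0220°, lat 151.6480°.
Field: 348.0220/20 → 17 → R, 151.6480/10 → 15 → P; chars RP.
Square: 8.0220/2 → 4, 1.6480/1 → 1; chars 41.
Subsquare: 0.0220/0.0833333 → 0 → a, 0.6480/0.0416667 → 15 → p; chars ap.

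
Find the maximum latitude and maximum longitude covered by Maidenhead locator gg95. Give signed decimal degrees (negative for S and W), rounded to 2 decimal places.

-24.00, -40.00

Field G=6, G=6: +6·20° lon, +6·10° lat → SW at lon -60°, lat -30°.
Square 9, 5: +9·2° lon, +5·1° lat → SW at lon -42°, lat -25°.
Cell spans 2° lon × 1° lat. NE corner is SW corner plus one full cell.
latitude -24.00, longitude -40.00.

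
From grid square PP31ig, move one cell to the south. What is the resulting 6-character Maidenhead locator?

Latitude subsquare g = 6; −1 → 5 = f.
The longitude characters are unchanged.

PP31if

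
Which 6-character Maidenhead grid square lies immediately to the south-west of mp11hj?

MP11gi

Longitude subsquare h = 7; −1 → 6 = g.
Latitude subsquare j = 9; −1 → 8 = i.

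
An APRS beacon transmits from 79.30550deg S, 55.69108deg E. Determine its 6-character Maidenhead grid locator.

Offset from 180°W / 90°S: lon 235.6911°, lat 10.6945°.
Field (20°×10°, letters A–R): 235.6911/20 → 11 → L, 10.6945/10 → 1 → B; chars LB.
Square (2°×1°, digits 0–9): 15.6911/2 → 7, 0.6945/1 → 0; chars 70.
Subsquare (5′×2.5′, letters a–x): 1.6911/0.0833333 → 20 → u, 0.6945/0.0416667 → 16 → q; chars uq.

LB70uq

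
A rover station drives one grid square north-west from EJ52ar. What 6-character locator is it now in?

EJ42xs

Longitude subsquare a = 0; −1 → -1, wraps to 23 = x, carry into square.
Longitude square 5; −1 → 4.
Latitude subsquare r = 17; +1 → 18 = s.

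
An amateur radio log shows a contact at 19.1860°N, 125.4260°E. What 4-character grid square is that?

Add 180° to longitude and 90° to latitude: 305.43, 109.19.
Field: lon ⌊305.43/20⌋ = 15 → P; lat ⌊109.19/10⌋ = 10 → K.
Square: lon ⌊5.43/2⌋ = 2; lat ⌊9.19/1⌋ = 9.

PK29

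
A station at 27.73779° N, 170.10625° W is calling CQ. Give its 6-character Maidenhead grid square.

AL47wr

Offset from 180°W / 90°S: lon 9.8938°, lat 117.7378°.
Field: lon ⌊9.8938/20⌋ = 0 → A; lat ⌊117.7378/10⌋ = 11 → L.
Square: lon ⌊9.8938/2⌋ = 4; lat ⌊7.7378/1⌋ = 7.
Subsquare: lon ⌊1.8938/0.0833333⌋ = 22 → w; lat ⌊0.7378/0.0416667⌋ = 17 → r.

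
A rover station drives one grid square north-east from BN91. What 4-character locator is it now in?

CN02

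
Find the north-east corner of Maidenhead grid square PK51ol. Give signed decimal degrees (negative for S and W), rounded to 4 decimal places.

Field P=15, K=10: +15·20° lon, +10·10° lat → SW at lon 120°, lat 10°.
Square 5, 1: +5·2° lon, +1·1° lat → SW at lon 130°, lat 11°.
Subsquare o=14, l=11: +14·0.0833333° lon, +11·0.0416667° lat → SW at lon 131.167°, lat 11.4583°.
Cell spans 0.0833333° lon × 0.0416667° lat. NE corner is SW corner plus one full cell.
latitude 11.5000, longitude 131.2500.

11.5000, 131.2500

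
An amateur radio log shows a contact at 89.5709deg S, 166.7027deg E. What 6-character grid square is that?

RA30ik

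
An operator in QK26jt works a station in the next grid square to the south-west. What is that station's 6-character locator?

Longitude subsquare j = 9; −1 → 8 = i.
Latitude subsquare t = 19; −1 → 18 = s.

QK26is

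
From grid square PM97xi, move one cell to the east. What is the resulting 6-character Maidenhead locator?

Longitude subsquare x = 23; +1 → 24, wraps to 0 = a, carry into square.
Longitude square 9; +1 → 10, wraps to 0, carry into field.
Longitude field P = 15; +1 → 16 = Q.
The latitude characters are unchanged.

QM07ai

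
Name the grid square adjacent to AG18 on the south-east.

AG27

Longitude square 1; +1 → 2.
Latitude square 8; −1 → 7.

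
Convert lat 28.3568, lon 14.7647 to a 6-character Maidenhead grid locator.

JL78ji

Shift to the Maidenhead origin (180°W, 90°S): lon 194.7647, lat 118.3568.
Field: 194.7647/20 → 9 → J, 118.3568/10 → 11 → L; chars JL.
Square: 14.7647/2 → 7, 8.3568/1 → 8; chars 78.
Subsquare: 0.7647/0.0833333 → 9 → j, 0.3568/0.0416667 → 8 → i; chars ji.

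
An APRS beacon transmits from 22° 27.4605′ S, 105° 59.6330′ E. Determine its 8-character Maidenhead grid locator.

Offset from 180°W / 90°S: lon 285.99388°, lat 67.54233°.
Field (20°×10°, letters A–R): 285.99388/20 → 14 → O, 67.54233/10 → 6 → G; chars OG.
Square (2°×1°, digits 0–9): 5.99388/2 → 2, 7.54233/1 → 7; chars 27.
Subsquare (5′×2.5′, letters a–x): 1.99388/0.0833333 → 23 → x, 0.54233/0.0416667 → 13 → n; chars xn.
Extended square (30″×15″, digits 0–9): 0.07722/0.00833333 → 9, 0.00066/0.00416667 → 0; chars 90.

OG27xn90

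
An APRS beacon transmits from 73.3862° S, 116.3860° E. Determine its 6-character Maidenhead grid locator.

OB86eo

Add 180° to longitude and 90° to latitude: 296.3860, 16.6138.
Field: 296.3860/20 → 14 → O, 16.6138/10 → 1 → B; chars OB.
Square: 16.3860/2 → 8, 6.6138/1 → 6; chars 86.
Subsquare: 0.3860/0.0833333 → 4 → e, 0.6138/0.0416667 → 14 → o; chars eo.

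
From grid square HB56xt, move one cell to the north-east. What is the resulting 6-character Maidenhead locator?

HB66au

Longitude subsquare x = 23; +1 → 24, wraps to 0 = a, carry into square.
Longitude square 5; +1 → 6.
Latitude subsquare t = 19; +1 → 20 = u.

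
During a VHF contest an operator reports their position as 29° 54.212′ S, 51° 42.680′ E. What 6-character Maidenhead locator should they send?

Shift to the Maidenhead origin (180°W, 90°S): lon 231.7113, lat 60.0965.
Field (20°×10°, letters A–R): lon ⌊231.7113/20⌋ = 11 → L; lat ⌊60.0965/10⌋ = 6 → G.
Square (2°×1°, digits 0–9): lon ⌊11.7113/2⌋ = 5; lat ⌊0.0965/1⌋ = 0.
Subsquare (5′×2.5′, letters a–x): lon ⌊1.7113/0.0833333⌋ = 20 → u; lat ⌊0.0965/0.0416667⌋ = 2 → c.

LG50uc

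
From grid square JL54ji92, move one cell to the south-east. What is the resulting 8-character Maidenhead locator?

Longitude extended square 9; +1 → 10, wraps to 0, carry into subsquare.
Longitude subsquare j = 9; +1 → 10 = k.
Latitude extended square 2; −1 → 1.

JL54ki01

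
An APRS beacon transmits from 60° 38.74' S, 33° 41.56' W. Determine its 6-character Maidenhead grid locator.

Add 180° to longitude and 90° to latitude: 146.3073, 29.3543.
Field: 146.3073/20 → 7 → H, 29.3543/10 → 2 → C; chars HC.
Square: 6.3073/2 → 3, 9.3543/1 → 9; chars 39.
Subsquare: 0.3073/0.0833333 → 3 → d, 0.3543/0.0416667 → 8 → i; chars di.

HC39di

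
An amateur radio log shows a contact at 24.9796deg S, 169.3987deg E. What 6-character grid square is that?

Offset from 180°W / 90°S: lon 349.3987°, lat 65.0204°.
Field: 349.3987/20 → 17 → R, 65.0204/10 → 6 → G; chars RG.
Square: 9.3987/2 → 4, 5.0204/1 → 5; chars 45.
Subsquare: 1.3987/0.0833333 → 16 → q, 0.0204/0.0416667 → 0 → a; chars qa.

RG45qa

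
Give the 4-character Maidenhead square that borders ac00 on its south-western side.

RB99

Longitude square 0; −1 → -1, wraps to 9, carry into field.
Longitude field A = 0; −1 → -1, wraps to 17 = R, wrapping around the antimeridian.
Latitude square 0; −1 → -1, wraps to 9, carry into field.
Latitude field C = 2; −1 → 1 = B.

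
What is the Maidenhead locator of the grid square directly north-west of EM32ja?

Longitude subsquare j = 9; −1 → 8 = i.
Latitude subsquare a = 0; +1 → 1 = b.

EM32ib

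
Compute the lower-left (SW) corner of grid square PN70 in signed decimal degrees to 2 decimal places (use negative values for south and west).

40.00, 134.00

Field P=15, N=13: +15·20° lon, +13·10° lat → SW at lon 120°, lat 40°.
Square 7, 0: +7·2° lon, +0·1° lat → SW at lon 134°, lat 40°.
latitude 40.00, longitude 134.00.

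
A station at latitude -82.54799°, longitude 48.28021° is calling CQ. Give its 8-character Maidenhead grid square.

Add 180° to longitude and 90° to latitude: 228.28021, 7.45201.
Field: 228.28021/20 → 11 → L, 7.45201/10 → 0 → A; chars LA.
Square: 8.28021/2 → 4, 7.45201/1 → 7; chars 47.
Subsquare: 0.28021/0.0833333 → 3 → d, 0.45201/0.0416667 → 10 → k; chars dk.
Extended square: 0.03021/0.00833333 → 3, 0.03534/0.00416667 → 8; chars 38.

LA47dk38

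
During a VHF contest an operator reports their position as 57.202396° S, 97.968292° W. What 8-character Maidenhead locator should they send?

ED12at31

Offset from 180°W / 90°S: lon 82.03171°, lat 32.79760°.
Field: 82.03171/20 → 4 → E, 32.79760/10 → 3 → D; chars ED.
Square: 2.03171/2 → 1, 2.79760/1 → 2; chars 12.
Subsquare: 0.03171/0.0833333 → 0 → a, 0.79760/0.0416667 → 19 → t; chars at.
Extended square: 0.03171/0.00833333 → 3, 0.00594/0.00416667 → 1; chars 31.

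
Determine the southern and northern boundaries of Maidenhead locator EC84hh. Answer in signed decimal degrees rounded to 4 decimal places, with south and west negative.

-65.7083, -65.6667

Field E=4, C=2: +4·20° lon, +2·10° lat → SW at lon -100°, lat -70°.
Square 8, 4: +8·2° lon, +4·1° lat → SW at lon -84°, lat -66°.
Subsquare h=7, h=7: +7·0.0833333° lon, +7·0.0416667° lat → SW at lon -83.4167°, lat -65.7083°.
Cell spans 0.0833333° lon × 0.0416667° lat.
south -65.7083, north -65.6667.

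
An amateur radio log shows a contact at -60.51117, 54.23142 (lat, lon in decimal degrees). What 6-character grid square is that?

Shift to the Maidenhead origin (180°W, 90°S): lon 234.2314, lat 29.4888.
Field: 234.2314/20 → 11 → L, 29.4888/10 → 2 → C; chars LC.
Square: 14.2314/2 → 7, 9.4888/1 → 9; chars 79.
Subsquare: 0.2314/0.0833333 → 2 → c, 0.4888/0.0416667 → 11 → l; chars cl.

LC79cl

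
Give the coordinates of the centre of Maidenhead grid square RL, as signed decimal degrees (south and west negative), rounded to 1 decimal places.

Field R=17, L=11: +17·20° lon, +11·10° lat → SW at lon 160°, lat 20°.
Cell spans 20° lon × 10° lat. Centre is SW corner plus half of each.
latitude 25.0, longitude 170.0.

25.0, 170.0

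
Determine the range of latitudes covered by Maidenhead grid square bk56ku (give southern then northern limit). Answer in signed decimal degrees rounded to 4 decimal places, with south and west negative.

Field B=1, K=10: +1·20° lon, +10·10° lat → SW at lon -160°, lat 10°.
Square 5, 6: +5·2° lon, +6·1° lat → SW at lon -150°, lat 16°.
Subsquare k=10, u=20: +10·0.0833333° lon, +20·0.0416667° lat → SW at lon -149.167°, lat 16.8333°.
Cell spans 0.0833333° lon × 0.0416667° lat.
south 16.8333, north 16.8750.

16.8333, 16.8750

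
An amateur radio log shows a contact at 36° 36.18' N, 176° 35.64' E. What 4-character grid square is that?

Offset from 180°W / 90°S: lon 356.59°, lat 126.60°.
Field: lon ⌊356.59/20⌋ = 17 → R; lat ⌊126.60/10⌋ = 12 → M.
Square: lon ⌊16.59/2⌋ = 8; lat ⌊6.60/1⌋ = 6.

RM86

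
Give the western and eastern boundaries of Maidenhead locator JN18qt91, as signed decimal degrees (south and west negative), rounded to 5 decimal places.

3.40833, 3.41667

Field J=9, N=13: +9·20° lon, +13·10° lat → SW at lon 0°, lat 40°.
Square 1, 8: +1·2° lon, +8·1° lat → SW at lon 2°, lat 48°.
Subsquare q=16, t=19: +16·0.0833333° lon, +19·0.0416667° lat → SW at lon 3.33333°, lat 48.7917°.
Extended square 9, 1: +9·0.00833333° lon, +1·0.00416667° lat → SW at lon 3.40833°, lat 48.7958°.
Cell spans 0.00833333° lon × 0.00416667° lat.
west 3.40833, east 3.41667.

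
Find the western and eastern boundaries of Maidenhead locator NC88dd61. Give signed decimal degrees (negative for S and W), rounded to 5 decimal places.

96.30000, 96.30833

Field N=13, C=2: +13·20° lon, +2·10° lat → SW at lon 80°, lat -70°.
Square 8, 8: +8·2° lon, +8·1° lat → SW at lon 96°, lat -62°.
Subsquare d=3, d=3: +3·0.0833333° lon, +3·0.0416667° lat → SW at lon 96.25°, lat -61.875°.
Extended square 6, 1: +6·0.00833333° lon, +1·0.00416667° lat → SW at lon 96.3°, lat -61.8708°.
Cell spans 0.00833333° lon × 0.00416667° lat.
west 96.30000, east 96.30833.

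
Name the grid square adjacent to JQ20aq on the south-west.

Longitude subsquare a = 0; −1 → -1, wraps to 23 = x, carry into square.
Longitude square 2; −1 → 1.
Latitude subsquare q = 16; −1 → 15 = p.

JQ10xp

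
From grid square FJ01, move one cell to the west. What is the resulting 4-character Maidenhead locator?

Longitude square 0; −1 → -1, wraps to 9, carry into field.
Longitude field F = 5; −1 → 4 = E.
The latitude characters are unchanged.

EJ91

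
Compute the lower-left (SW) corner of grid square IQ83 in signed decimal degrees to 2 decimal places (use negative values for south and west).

73.00, -4.00

Field I=8, Q=16: +8·20° lon, +16·10° lat → SW at lon -20°, lat 70°.
Square 8, 3: +8·2° lon, +3·1° lat → SW at lon -4°, lat 73°.
latitude 73.00, longitude -4.00.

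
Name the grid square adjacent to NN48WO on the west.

Longitude subsquare w = 22; −1 → 21 = v.
The latitude characters are unchanged.

NN48vo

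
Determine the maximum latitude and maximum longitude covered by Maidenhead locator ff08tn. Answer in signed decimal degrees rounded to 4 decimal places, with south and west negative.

-31.4167, -78.3333

Field F=5, F=5: +5·20° lon, +5·10° lat → SW at lon -80°, lat -40°.
Square 0, 8: +0·2° lon, +8·1° lat → SW at lon -80°, lat -32°.
Subsquare t=19, n=13: +19·0.0833333° lon, +13·0.0416667° lat → SW at lon -78.4167°, lat -31.4583°.
Cell spans 0.0833333° lon × 0.0416667° lat. NE corner is SW corner plus one full cell.
latitude -31.4167, longitude -78.3333.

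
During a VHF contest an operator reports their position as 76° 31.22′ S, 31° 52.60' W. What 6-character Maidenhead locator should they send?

HB43bl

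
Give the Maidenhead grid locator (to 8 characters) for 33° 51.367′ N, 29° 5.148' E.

KM43nu05

Shift to the Maidenhead origin (180°W, 90°S): lon 209.08580, lat 123.85612.
Field: lon ⌊209.08580/20⌋ = 10 → K; lat ⌊123.85612/10⌋ = 12 → M.
Square: lon ⌊9.08580/2⌋ = 4; lat ⌊3.85612/1⌋ = 3.
Subsquare: lon ⌊1.08580/0.0833333⌋ = 13 → n; lat ⌊0.85612/0.0416667⌋ = 20 → u.
Extended square: lon ⌊0.00247/0.00833333⌋ = 0; lat ⌊0.02278/0.00416667⌋ = 5.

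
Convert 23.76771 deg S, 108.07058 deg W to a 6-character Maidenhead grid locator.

DG56xf

Shift to the Maidenhead origin (180°W, 90°S): lon 71.9294, lat 66.2323.
Field (20°×10°, letters A–R): lon ⌊71.9294/20⌋ = 3 → D; lat ⌊66.2323/10⌋ = 6 → G.
Square (2°×1°, digits 0–9): lon ⌊11.9294/2⌋ = 5; lat ⌊6.2323/1⌋ = 6.
Subsquare (5′×2.5′, letters a–x): lon ⌊1.9294/0.0833333⌋ = 23 → x; lat ⌊0.2323/0.0416667⌋ = 5 → f.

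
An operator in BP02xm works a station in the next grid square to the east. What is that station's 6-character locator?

Longitude subsquare x = 23; +1 → 24, wraps to 0 = a, carry into square.
Longitude square 0; +1 → 1.
The latitude characters are unchanged.

BP12am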